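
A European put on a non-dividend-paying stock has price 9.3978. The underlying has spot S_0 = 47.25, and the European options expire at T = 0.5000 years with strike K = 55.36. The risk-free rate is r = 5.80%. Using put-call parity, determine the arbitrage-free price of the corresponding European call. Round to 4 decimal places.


Put-call parity: C - P = S_0 * exp(-qT) - K * exp(-rT).
S_0 * exp(-qT) = 47.2500 * 1.00000000 = 47.25000000
K * exp(-rT) = 55.3600 * 0.97141646 = 53.77761547
C = P + S*exp(-qT) - K*exp(-rT)
C = 9.3978 + 47.25000000 - 53.77761547 = 2.8702

Answer: Call price = 2.8702


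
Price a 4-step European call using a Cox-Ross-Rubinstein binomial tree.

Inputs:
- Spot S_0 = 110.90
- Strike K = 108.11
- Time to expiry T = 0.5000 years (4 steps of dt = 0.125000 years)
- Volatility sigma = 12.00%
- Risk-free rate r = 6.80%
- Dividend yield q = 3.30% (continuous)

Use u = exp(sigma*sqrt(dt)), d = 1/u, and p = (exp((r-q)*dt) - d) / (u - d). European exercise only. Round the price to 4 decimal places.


Answer: Price = V(0,0) = 6.4720

Derivation:
dt = T/N = 0.125000
u = exp(sigma*sqrt(dt)) = 1.043339; d = 1/u = 0.958461
p = (exp((r-q)*dt) - d) / (u - d) = 0.541052
Discount per step: exp(-r*dt) = 0.991536
Stock lattice S(k, i) with i counting down-moves:
  k=0: S(0,0) = 110.9000
  k=1: S(1,0) = 115.7063; S(1,1) = 106.2933
  k=2: S(2,0) = 120.7210; S(2,1) = 110.9000; S(2,2) = 101.8780
  k=3: S(3,0) = 125.9529; S(3,1) = 115.7063; S(3,2) = 106.2933; S(3,3) = 97.6461
  k=4: S(4,0) = 131.4116; S(4,1) = 120.7210; S(4,2) = 110.9000; S(4,3) = 101.8780; S(4,4) = 93.5900
Terminal payoffs V(N, i) = max(S_T - K, 0):
  V(4,0) = 23.301618; V(4,1) = 12.610953; V(4,2) = 2.790000; V(4,3) = 0.000000; V(4,4) = 0.000000
Backward induction: V(k, i) = exp(-r*dt) * [p * V(k+1, i) + (1-p) * V(k+1, i+1)].
  V(3,0) = exp(-r*dt) * [p*23.301618 + (1-p)*12.610953] = 18.239466
  V(3,1) = exp(-r*dt) * [p*12.610953 + (1-p)*2.790000] = 8.035060
  V(3,2) = exp(-r*dt) * [p*2.790000 + (1-p)*0.000000] = 1.496759
  V(3,3) = exp(-r*dt) * [p*0.000000 + (1-p)*0.000000] = 0.000000
  V(2,0) = exp(-r*dt) * [p*18.239466 + (1-p)*8.035060] = 13.441438
  V(2,1) = exp(-r*dt) * [p*8.035060 + (1-p)*1.496759] = 4.991712
  V(2,2) = exp(-r*dt) * [p*1.496759 + (1-p)*0.000000] = 0.802971
  V(1,0) = exp(-r*dt) * [p*13.441438 + (1-p)*4.991712] = 9.482511
  V(1,1) = exp(-r*dt) * [p*4.991712 + (1-p)*0.802971] = 3.043320
  V(0,0) = exp(-r*dt) * [p*9.482511 + (1-p)*3.043320] = 6.472013


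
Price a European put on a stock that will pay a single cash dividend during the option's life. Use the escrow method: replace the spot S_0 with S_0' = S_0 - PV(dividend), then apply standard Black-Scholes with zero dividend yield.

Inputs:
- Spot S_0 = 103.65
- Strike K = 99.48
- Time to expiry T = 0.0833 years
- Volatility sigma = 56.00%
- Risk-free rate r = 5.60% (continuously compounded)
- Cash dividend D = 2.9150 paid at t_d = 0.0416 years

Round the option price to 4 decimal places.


PV(D) = D * exp(-r * t_d) = 2.9150 * 0.99767311 = 2.90821712
S_0' = S_0 - PV(D) = 103.6500 - 2.90821712 = 100.74178288
d1 = (ln(S_0'/K) + (r + sigma^2/2)*T) / (sigma*sqrt(T)) = 0.18765736
d2 = d1 - sigma*sqrt(T) = 0.02603162
exp(-rT) = 0.99534606
N(-d1) = 0.42557263; N(-d2) = 0.48961606
P = K * exp(-rT) * N(-d2) - S_0' * N(-d1) = 99.4800 * 0.99534606 * 0.48961606 - 100.74178288 * 0.42557263 = 5.6074

Answer: Price = 5.6074


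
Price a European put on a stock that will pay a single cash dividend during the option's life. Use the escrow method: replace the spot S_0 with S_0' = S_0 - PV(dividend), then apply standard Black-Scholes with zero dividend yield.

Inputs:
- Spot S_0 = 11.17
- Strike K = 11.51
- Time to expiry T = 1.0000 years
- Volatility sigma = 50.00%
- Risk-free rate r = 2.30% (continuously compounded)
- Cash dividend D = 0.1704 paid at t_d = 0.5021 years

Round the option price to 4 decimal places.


Answer: Price = 2.3217

Derivation:
PV(D) = D * exp(-r * t_d) = 0.1704 * 0.98851813 = 0.16844349
S_0' = S_0 - PV(D) = 11.1700 - 0.16844349 = 11.00155651
d1 = (ln(S_0'/K) + (r + sigma^2/2)*T) / (sigma*sqrt(T)) = 0.20564108
d2 = d1 - sigma*sqrt(T) = -0.29435892
exp(-rT) = 0.97726248
N(-d1) = 0.41853564; N(-d2) = 0.61575817
P = K * exp(-rT) * N(-d2) - S_0' * N(-d1) = 11.5100 * 0.97726248 * 0.61575817 - 11.00155651 * 0.41853564 = 2.3217


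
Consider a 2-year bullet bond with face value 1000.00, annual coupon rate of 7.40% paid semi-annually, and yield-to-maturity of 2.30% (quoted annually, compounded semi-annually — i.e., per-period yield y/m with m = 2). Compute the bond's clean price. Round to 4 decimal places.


Answer: Price = 1099.1336

Derivation:
Coupon per period c = face * coupon_rate / m = 37.000000
Periods per year m = 2; per-period yield y/m = 0.011500
Number of cashflows N = 4
Cashflows (t years, CF_t, discount factor 1/(1+y/m)^(m*t), PV):
  t = 0.5000: CF_t = 37.000000, DF = 0.988631, PV = 36.579338
  t = 1.0000: CF_t = 37.000000, DF = 0.977391, PV = 36.163458
  t = 1.5000: CF_t = 37.000000, DF = 0.966279, PV = 35.752306
  t = 2.0000: CF_t = 1037.000000, DF = 0.955293, PV = 990.638513
Price P = sum_t PV_t = 1099.133615


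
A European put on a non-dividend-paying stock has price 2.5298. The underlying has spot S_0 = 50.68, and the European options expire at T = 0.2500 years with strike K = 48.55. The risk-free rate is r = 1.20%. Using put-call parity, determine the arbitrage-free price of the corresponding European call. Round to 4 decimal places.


Answer: Call price = 4.8052

Derivation:
Put-call parity: C - P = S_0 * exp(-qT) - K * exp(-rT).
S_0 * exp(-qT) = 50.6800 * 1.00000000 = 50.68000000
K * exp(-rT) = 48.5500 * 0.99700450 = 48.40456826
C = P + S*exp(-qT) - K*exp(-rT)
C = 2.5298 + 50.68000000 - 48.40456826 = 4.8052


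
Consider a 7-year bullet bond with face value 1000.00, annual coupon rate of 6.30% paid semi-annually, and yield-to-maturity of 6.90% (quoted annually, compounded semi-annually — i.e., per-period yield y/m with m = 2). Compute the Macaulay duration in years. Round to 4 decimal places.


Coupon per period c = face * coupon_rate / m = 31.500000
Periods per year m = 2; per-period yield y/m = 0.034500
Number of cashflows N = 14
Cashflows (t years, CF_t, discount factor 1/(1+y/m)^(m*t), PV):
  t = 0.5000: CF_t = 31.500000, DF = 0.966651, PV = 30.449493
  t = 1.0000: CF_t = 31.500000, DF = 0.934413, PV = 29.434019
  t = 1.5000: CF_t = 31.500000, DF = 0.903251, PV = 28.452411
  t = 2.0000: CF_t = 31.500000, DF = 0.873128, PV = 27.503539
  t = 2.5000: CF_t = 31.500000, DF = 0.844010, PV = 26.586311
  t = 3.0000: CF_t = 31.500000, DF = 0.815863, PV = 25.699672
  t = 3.5000: CF_t = 31.500000, DF = 0.788654, PV = 24.842602
  t = 4.0000: CF_t = 31.500000, DF = 0.762353, PV = 24.014115
  t = 4.5000: CF_t = 31.500000, DF = 0.736929, PV = 23.213258
  t = 5.0000: CF_t = 31.500000, DF = 0.712353, PV = 22.439109
  t = 5.5000: CF_t = 31.500000, DF = 0.688596, PV = 21.690777
  t = 6.0000: CF_t = 31.500000, DF = 0.665632, PV = 20.967402
  t = 6.5000: CF_t = 31.500000, DF = 0.643433, PV = 20.268150
  t = 7.0000: CF_t = 1031.500000, DF = 0.621975, PV = 641.567421
Price P = sum_t PV_t = 967.128278
Macaulay numerator sum_t t * PV_t:
  t * PV_t at t = 0.5000: 15.224746
  t * PV_t at t = 1.0000: 29.434019
  t * PV_t at t = 1.5000: 42.678616
  t * PV_t at t = 2.0000: 55.007077
  t * PV_t at t = 2.5000: 66.465777
  t * PV_t at t = 3.0000: 77.099017
  t * PV_t at t = 3.5000: 86.949108
  t * PV_t at t = 4.0000: 96.056462
  t * PV_t at t = 4.5000: 104.459661
  t * PV_t at t = 5.0000: 112.195544
  t * PV_t at t = 5.5000: 119.299273
  t * PV_t at t = 6.0000: 125.804410
  t * PV_t at t = 6.5000: 131.742978
  t * PV_t at t = 7.0000: 4490.971948
Macaulay duration D = (sum_t t * PV_t) / P = 5553.388636 / 967.128278 = 5.742143

Answer: Macaulay duration = 5.7421 years


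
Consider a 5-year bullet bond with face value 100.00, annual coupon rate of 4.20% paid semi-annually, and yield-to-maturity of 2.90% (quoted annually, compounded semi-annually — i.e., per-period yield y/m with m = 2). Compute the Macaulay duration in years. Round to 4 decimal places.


Coupon per period c = face * coupon_rate / m = 2.100000
Periods per year m = 2; per-period yield y/m = 0.014500
Number of cashflows N = 10
Cashflows (t years, CF_t, discount factor 1/(1+y/m)^(m*t), PV):
  t = 0.5000: CF_t = 2.100000, DF = 0.985707, PV = 2.069985
  t = 1.0000: CF_t = 2.100000, DF = 0.971619, PV = 2.040399
  t = 1.5000: CF_t = 2.100000, DF = 0.957732, PV = 2.011236
  t = 2.0000: CF_t = 2.100000, DF = 0.944043, PV = 1.982490
  t = 2.5000: CF_t = 2.100000, DF = 0.930550, PV = 1.954155
  t = 3.0000: CF_t = 2.100000, DF = 0.917250, PV = 1.926225
  t = 3.5000: CF_t = 2.100000, DF = 0.904140, PV = 1.898694
  t = 4.0000: CF_t = 2.100000, DF = 0.891217, PV = 1.871556
  t = 4.5000: CF_t = 2.100000, DF = 0.878479, PV = 1.844807
  t = 5.0000: CF_t = 102.100000, DF = 0.865923, PV = 88.410781
Price P = sum_t PV_t = 106.010329
Macaulay numerator sum_t t * PV_t:
  t * PV_t at t = 0.5000: 1.034993
  t * PV_t at t = 1.0000: 2.040399
  t * PV_t at t = 1.5000: 3.016855
  t * PV_t at t = 2.0000: 3.964981
  t * PV_t at t = 2.5000: 4.885388
  t * PV_t at t = 3.0000: 5.778675
  t * PV_t at t = 3.5000: 6.645428
  t * PV_t at t = 4.0000: 7.486225
  t * PV_t at t = 4.5000: 8.301629
  t * PV_t at t = 5.0000: 442.053906
Macaulay duration D = (sum_t t * PV_t) / P = 485.208479 / 106.010329 = 4.576992

Answer: Macaulay duration = 4.5770 years


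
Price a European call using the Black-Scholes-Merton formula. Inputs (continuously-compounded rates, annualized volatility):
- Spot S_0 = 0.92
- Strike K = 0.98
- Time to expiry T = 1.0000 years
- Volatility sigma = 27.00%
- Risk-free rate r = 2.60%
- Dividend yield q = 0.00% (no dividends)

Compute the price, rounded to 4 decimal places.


d1 = (ln(S/K) + (r - q + 0.5*sigma^2) * T) / (sigma * sqrt(T)) = -0.00269964
d2 = d1 - sigma * sqrt(T) = -0.27269964
exp(-rT) = 0.97433509; exp(-qT) = 1.00000000
C = S_0 * exp(-qT) * N(d1) - K * exp(-rT) * N(d2)
N(d1) = 0.49892300; N(d2) = 0.39254206
C = 0.9200 * 1.00000000 * 0.49892300 - 0.9800 * 0.97433509 * 0.39254206 = 0.0842

Answer: Price = 0.0842


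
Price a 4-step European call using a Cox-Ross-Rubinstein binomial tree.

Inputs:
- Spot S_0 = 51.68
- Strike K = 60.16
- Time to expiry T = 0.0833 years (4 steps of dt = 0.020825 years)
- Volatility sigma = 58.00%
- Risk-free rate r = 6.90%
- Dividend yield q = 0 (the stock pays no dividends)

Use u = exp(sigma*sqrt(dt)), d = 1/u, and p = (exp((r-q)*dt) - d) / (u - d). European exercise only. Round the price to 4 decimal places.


dt = T/N = 0.020825
u = exp(sigma*sqrt(dt)) = 1.087302; d = 1/u = 0.919708
p = (exp((r-q)*dt) - d) / (u - d) = 0.487667
Discount per step: exp(-r*dt) = 0.998564
Stock lattice S(k, i) with i counting down-moves:
  k=0: S(0,0) = 51.6800
  k=1: S(1,0) = 56.1917; S(1,1) = 47.5305
  k=2: S(2,0) = 61.0974; S(2,1) = 51.6800; S(2,2) = 43.7142
  k=3: S(3,0) = 66.4313; S(3,1) = 56.1917; S(3,2) = 47.5305; S(3,3) = 40.2043
  k=4: S(4,0) = 72.2308; S(4,1) = 61.0974; S(4,2) = 51.6800; S(4,3) = 43.7142; S(4,4) = 36.9762
Terminal payoffs V(N, i) = max(S_T - K, 0):
  V(4,0) = 12.070835; V(4,1) = 0.937378; V(4,2) = 0.000000; V(4,3) = 0.000000; V(4,4) = 0.000000
Backward induction: V(k, i) = exp(-r*dt) * [p * V(k+1, i) + (1-p) * V(k+1, i+1)].
  V(3,0) = exp(-r*dt) * [p*12.070835 + (1-p)*0.937378] = 6.357661
  V(3,1) = exp(-r*dt) * [p*0.937378 + (1-p)*0.000000] = 0.456472
  V(3,2) = exp(-r*dt) * [p*0.000000 + (1-p)*0.000000] = 0.000000
  V(3,3) = exp(-r*dt) * [p*0.000000 + (1-p)*0.000000] = 0.000000
  V(2,0) = exp(-r*dt) * [p*6.357661 + (1-p)*0.456472] = 3.329502
  V(2,1) = exp(-r*dt) * [p*0.456472 + (1-p)*0.000000] = 0.222287
  V(2,2) = exp(-r*dt) * [p*0.000000 + (1-p)*0.000000] = 0.000000
  V(1,0) = exp(-r*dt) * [p*3.329502 + (1-p)*0.222287] = 1.735080
  V(1,1) = exp(-r*dt) * [p*0.222287 + (1-p)*0.000000] = 0.108247
  V(0,0) = exp(-r*dt) * [p*1.735080 + (1-p)*0.108247] = 0.900306

Answer: Price = V(0,0) = 0.9003


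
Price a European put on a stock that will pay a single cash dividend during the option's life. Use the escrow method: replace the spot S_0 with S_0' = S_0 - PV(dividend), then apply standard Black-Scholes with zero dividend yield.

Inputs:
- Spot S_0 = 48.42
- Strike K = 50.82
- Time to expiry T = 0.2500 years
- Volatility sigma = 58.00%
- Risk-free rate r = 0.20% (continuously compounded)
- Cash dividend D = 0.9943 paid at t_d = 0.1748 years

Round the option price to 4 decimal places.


PV(D) = D * exp(-r * t_d) = 0.9943 * 0.99965046 = 0.99395245
S_0' = S_0 - PV(D) = 48.4200 - 0.99395245 = 47.42604755
d1 = (ln(S_0'/K) + (r + sigma^2/2)*T) / (sigma*sqrt(T)) = -0.09161508
d2 = d1 - sigma*sqrt(T) = -0.38161508
exp(-rT) = 0.99950012
N(-d1) = 0.53649807; N(-d2) = 0.64862655
P = K * exp(-rT) * N(-d2) - S_0' * N(-d1) = 50.8200 * 0.99950012 * 0.64862655 - 47.42604755 * 0.53649807 = 7.5027

Answer: Price = 7.5027


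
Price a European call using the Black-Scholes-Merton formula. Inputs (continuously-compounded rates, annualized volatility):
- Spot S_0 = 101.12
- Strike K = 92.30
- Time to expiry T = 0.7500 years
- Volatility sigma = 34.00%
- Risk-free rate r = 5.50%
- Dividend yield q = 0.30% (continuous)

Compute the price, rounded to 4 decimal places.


d1 = (ln(S/K) + (r - q + 0.5*sigma^2) * T) / (sigma * sqrt(T)) = 0.58962334
d2 = d1 - sigma * sqrt(T) = 0.29517470
exp(-rT) = 0.95958920; exp(-qT) = 0.99775253
C = S_0 * exp(-qT) * N(d1) - K * exp(-rT) * N(d2)
N(d1) = 0.72227840; N(d2) = 0.61606979
C = 101.1200 * 0.99775253 * 0.72227840 - 92.3000 * 0.95958920 * 0.61606979 = 18.3073

Answer: Price = 18.3073


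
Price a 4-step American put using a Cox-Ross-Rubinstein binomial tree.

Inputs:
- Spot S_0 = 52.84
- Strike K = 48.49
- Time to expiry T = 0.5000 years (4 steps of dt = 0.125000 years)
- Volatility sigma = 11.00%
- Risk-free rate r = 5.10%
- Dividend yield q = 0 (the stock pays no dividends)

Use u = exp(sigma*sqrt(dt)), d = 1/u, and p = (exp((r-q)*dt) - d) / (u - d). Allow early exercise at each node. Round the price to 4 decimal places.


dt = T/N = 0.125000
u = exp(sigma*sqrt(dt)) = 1.039657; d = 1/u = 0.961856
p = (exp((r-q)*dt) - d) / (u - d) = 0.572480
Discount per step: exp(-r*dt) = 0.993645
Stock lattice S(k, i) with i counting down-moves:
  k=0: S(0,0) = 52.8400
  k=1: S(1,0) = 54.9355; S(1,1) = 50.8245
  k=2: S(2,0) = 57.1141; S(2,1) = 52.8400; S(2,2) = 48.8858
  k=3: S(3,0) = 59.3790; S(3,1) = 54.9355; S(3,2) = 50.8245; S(3,3) = 47.0211
  k=4: S(4,0) = 61.7338; S(4,1) = 57.1141; S(4,2) = 52.8400; S(4,3) = 48.8858; S(4,4) = 45.2275
Terminal payoffs V(N, i) = max(K - S_T, 0):
  V(4,0) = 0.000000; V(4,1) = 0.000000; V(4,2) = 0.000000; V(4,3) = 0.000000; V(4,4) = 3.262515
Backward induction: V(k, i) = exp(-r*dt) * [p * V(k+1, i) + (1-p) * V(k+1, i+1)]; then take max(V_cont, immediate exercise) for American.
  V(3,0) = exp(-r*dt) * [p*0.000000 + (1-p)*0.000000] = 0.000000; exercise = 0.000000; V(3,0) = max -> 0.000000
  V(3,1) = exp(-r*dt) * [p*0.000000 + (1-p)*0.000000] = 0.000000; exercise = 0.000000; V(3,1) = max -> 0.000000
  V(3,2) = exp(-r*dt) * [p*0.000000 + (1-p)*0.000000] = 0.000000; exercise = 0.000000; V(3,2) = max -> 0.000000
  V(3,3) = exp(-r*dt) * [p*0.000000 + (1-p)*3.262515] = 1.385928; exercise = 1.468927; V(3,3) = max -> 1.468927
  V(2,0) = exp(-r*dt) * [p*0.000000 + (1-p)*0.000000] = 0.000000; exercise = 0.000000; V(2,0) = max -> 0.000000
  V(2,1) = exp(-r*dt) * [p*0.000000 + (1-p)*0.000000] = 0.000000; exercise = 0.000000; V(2,1) = max -> 0.000000
  V(2,2) = exp(-r*dt) * [p*0.000000 + (1-p)*1.468927] = 0.624005; exercise = 0.000000; V(2,2) = max -> 0.624005
  V(1,0) = exp(-r*dt) * [p*0.000000 + (1-p)*0.000000] = 0.000000; exercise = 0.000000; V(1,0) = max -> 0.000000
  V(1,1) = exp(-r*dt) * [p*0.000000 + (1-p)*0.624005] = 0.265080; exercise = 0.000000; V(1,1) = max -> 0.265080
  V(0,0) = exp(-r*dt) * [p*0.000000 + (1-p)*0.265080] = 0.112607; exercise = 0.000000; V(0,0) = max -> 0.112607

Answer: Price = V(0,0) = 0.1126


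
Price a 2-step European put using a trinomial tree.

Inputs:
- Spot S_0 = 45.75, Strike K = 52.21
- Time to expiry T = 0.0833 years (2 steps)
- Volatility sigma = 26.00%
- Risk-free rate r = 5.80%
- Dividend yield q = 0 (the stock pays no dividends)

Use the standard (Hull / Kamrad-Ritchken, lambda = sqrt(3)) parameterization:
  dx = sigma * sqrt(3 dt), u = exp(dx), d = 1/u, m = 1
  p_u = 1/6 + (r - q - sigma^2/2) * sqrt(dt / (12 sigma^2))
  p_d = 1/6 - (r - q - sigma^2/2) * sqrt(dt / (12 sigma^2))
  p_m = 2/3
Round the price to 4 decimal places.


Answer: Price = V(0,0) = 6.2902

Derivation:
dt = T/N = 0.041650; dx = sigma*sqrt(3*dt) = 0.091905
u = exp(dx) = 1.096261; d = 1/u = 0.912191
p_u = 0.172150, p_m = 0.666667, p_d = 0.161183
Discount per step: exp(-r*dt) = 0.997587
Stock lattice S(k, j) with j the centered position index:
  k=0: S(0,+0) = 45.7500
  k=1: S(1,-1) = 41.7328; S(1,+0) = 45.7500; S(1,+1) = 50.1540
  k=2: S(2,-2) = 38.0683; S(2,-1) = 41.7328; S(2,+0) = 45.7500; S(2,+1) = 50.1540; S(2,+2) = 54.9818
Terminal payoffs V(N, j) = max(K - S_T, 0):
  V(2,-2) = 14.141742; V(2,-1) = 10.477246; V(2,+0) = 6.460000; V(2,+1) = 2.056049; V(2,+2) = 0.000000
Backward induction: V(k, j) = exp(-r*dt) * [p_u * V(k+1, j+1) + p_m * V(k+1, j) + p_d * V(k+1, j-1)]
  V(1,-1) = exp(-r*dt) * [p_u*6.460000 + p_m*10.477246 + p_d*14.141742] = 10.351295
  V(1,+0) = exp(-r*dt) * [p_u*2.056049 + p_m*6.460000 + p_d*10.477246] = 6.334052
  V(1,+1) = exp(-r*dt) * [p_u*0.000000 + p_m*2.056049 + p_d*6.460000] = 2.406123
  V(0,+0) = exp(-r*dt) * [p_u*2.406123 + p_m*6.334052 + p_d*10.351295] = 6.290157


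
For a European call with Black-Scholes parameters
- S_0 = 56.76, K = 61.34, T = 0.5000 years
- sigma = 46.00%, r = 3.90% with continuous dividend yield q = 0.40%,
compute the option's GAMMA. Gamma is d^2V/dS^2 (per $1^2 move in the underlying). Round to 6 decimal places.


Answer: Gamma = 0.021560

Derivation:
d1 = -0.0221364586; d2 = -0.3474055779
phi(d1) = 0.3988445470; exp(-qT) = 0.9980019987; exp(-rT) = 0.9806888952
Gamma = exp(-qT) * phi(d1) / (S * sigma * sqrt(T)) = 0.9980019987 * 0.3988445470 / (56.7600 * 0.4600 * 0.7071067812) = 0.021560


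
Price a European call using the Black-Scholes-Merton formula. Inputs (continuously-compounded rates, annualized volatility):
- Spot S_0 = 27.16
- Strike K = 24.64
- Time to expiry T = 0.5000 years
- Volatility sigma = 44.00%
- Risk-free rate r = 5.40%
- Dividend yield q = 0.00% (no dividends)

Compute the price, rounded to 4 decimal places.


Answer: Price = 4.9963

Derivation:
d1 = (ln(S/K) + (r - q + 0.5*sigma^2) * T) / (sigma * sqrt(T)) = 0.55531720
d2 = d1 - sigma * sqrt(T) = 0.24419021
exp(-rT) = 0.97336124; exp(-qT) = 1.00000000
C = S_0 * exp(-qT) * N(d1) - K * exp(-rT) * N(d2)
N(d1) = 0.71066114; N(d2) = 0.59645825
C = 27.1600 * 1.00000000 * 0.71066114 - 24.6400 * 0.97336124 * 0.59645825 = 4.9963


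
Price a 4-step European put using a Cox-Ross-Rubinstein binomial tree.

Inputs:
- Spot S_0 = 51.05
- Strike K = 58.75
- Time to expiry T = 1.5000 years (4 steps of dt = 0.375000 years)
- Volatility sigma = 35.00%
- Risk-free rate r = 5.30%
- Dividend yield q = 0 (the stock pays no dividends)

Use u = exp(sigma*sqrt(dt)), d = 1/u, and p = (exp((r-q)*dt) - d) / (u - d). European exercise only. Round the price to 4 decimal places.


Answer: Price = V(0,0) = 10.9772

Derivation:
dt = T/N = 0.375000
u = exp(sigma*sqrt(dt)) = 1.239032; d = 1/u = 0.807082
p = (exp((r-q)*dt) - d) / (u - d) = 0.493094
Discount per step: exp(-r*dt) = 0.980321
Stock lattice S(k, i) with i counting down-moves:
  k=0: S(0,0) = 51.0500
  k=1: S(1,0) = 63.2526; S(1,1) = 41.2015
  k=2: S(2,0) = 78.3720; S(2,1) = 51.0500; S(2,2) = 33.2530
  k=3: S(3,0) = 97.1054; S(3,1) = 63.2526; S(3,2) = 41.2015; S(3,3) = 26.8379
  k=4: S(4,0) = 120.3166; S(4,1) = 78.3720; S(4,2) = 51.0500; S(4,3) = 33.2530; S(4,4) = 21.6604
Terminal payoffs V(N, i) = max(K - S_T, 0):
  V(4,0) = 0.000000; V(4,1) = 0.000000; V(4,2) = 7.700000; V(4,3) = 25.497005; V(4,4) = 37.089634
Backward induction: V(k, i) = exp(-r*dt) * [p * V(k+1, i) + (1-p) * V(k+1, i+1)].
  V(3,0) = exp(-r*dt) * [p*0.000000 + (1-p)*0.000000] = 0.000000
  V(3,1) = exp(-r*dt) * [p*0.000000 + (1-p)*7.700000] = 3.826365
  V(3,2) = exp(-r*dt) * [p*7.700000 + (1-p)*25.497005] = 16.392349
  V(3,3) = exp(-r*dt) * [p*25.497005 + (1-p)*37.089634] = 30.755986
  V(2,0) = exp(-r*dt) * [p*0.000000 + (1-p)*3.826365] = 1.901438
  V(2,1) = exp(-r*dt) * [p*3.826365 + (1-p)*16.392349] = 9.995489
  V(2,2) = exp(-r*dt) * [p*16.392349 + (1-p)*30.755986] = 23.207498
  V(1,0) = exp(-r*dt) * [p*1.901438 + (1-p)*9.995489] = 5.886201
  V(1,1) = exp(-r*dt) * [p*9.995489 + (1-p)*23.207498] = 16.364241
  V(0,0) = exp(-r*dt) * [p*5.886201 + (1-p)*16.364241] = 10.977226


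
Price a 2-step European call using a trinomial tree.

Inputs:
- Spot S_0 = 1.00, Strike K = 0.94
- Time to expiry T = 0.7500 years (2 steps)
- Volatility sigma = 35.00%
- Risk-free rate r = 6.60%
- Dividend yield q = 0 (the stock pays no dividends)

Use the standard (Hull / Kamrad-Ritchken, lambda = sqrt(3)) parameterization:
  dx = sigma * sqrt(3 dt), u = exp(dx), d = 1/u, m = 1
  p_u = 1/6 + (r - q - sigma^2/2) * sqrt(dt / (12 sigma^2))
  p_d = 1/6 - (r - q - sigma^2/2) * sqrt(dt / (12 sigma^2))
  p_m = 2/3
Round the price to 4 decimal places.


dt = T/N = 0.375000; dx = sigma*sqrt(3*dt) = 0.371231
u = exp(dx) = 1.449518; d = 1/u = 0.689885
p_u = 0.169066, p_m = 0.666667, p_d = 0.164268
Discount per step: exp(-r*dt) = 0.975554
Stock lattice S(k, j) with j the centered position index:
  k=0: S(0,+0) = 1.0000
  k=1: S(1,-1) = 0.6899; S(1,+0) = 1.0000; S(1,+1) = 1.4495
  k=2: S(2,-2) = 0.4759; S(2,-1) = 0.6899; S(2,+0) = 1.0000; S(2,+1) = 1.4495; S(2,+2) = 2.1011
Terminal payoffs V(N, j) = max(S_T - K, 0):
  V(2,-2) = 0.000000; V(2,-1) = 0.000000; V(2,+0) = 0.060000; V(2,+1) = 0.509518; V(2,+2) = 1.161102
Backward induction: V(k, j) = exp(-r*dt) * [p_u * V(k+1, j+1) + p_m * V(k+1, j) + p_d * V(k+1, j-1)]
  V(1,-1) = exp(-r*dt) * [p_u*0.060000 + p_m*0.000000 + p_d*0.000000] = 0.009896
  V(1,+0) = exp(-r*dt) * [p_u*0.509518 + p_m*0.060000 + p_d*0.000000] = 0.123058
  V(1,+1) = exp(-r*dt) * [p_u*1.161102 + p_m*0.509518 + p_d*0.060000] = 0.532494
  V(0,+0) = exp(-r*dt) * [p_u*0.532494 + p_m*0.123058 + p_d*0.009896] = 0.169445

Answer: Price = V(0,0) = 0.1694


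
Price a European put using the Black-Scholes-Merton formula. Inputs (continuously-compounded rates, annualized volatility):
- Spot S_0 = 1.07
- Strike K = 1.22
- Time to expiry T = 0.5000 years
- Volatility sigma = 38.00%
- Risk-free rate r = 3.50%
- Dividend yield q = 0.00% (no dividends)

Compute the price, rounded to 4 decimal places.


Answer: Price = 0.1963

Derivation:
d1 = (ln(S/K) + (r - q + 0.5*sigma^2) * T) / (sigma * sqrt(T)) = -0.28876831
d2 = d1 - sigma * sqrt(T) = -0.55746888
exp(-rT) = 0.98265224; exp(-qT) = 1.00000000
P = K * exp(-rT) * N(-d2) - S_0 * exp(-qT) * N(-d1)
N(-d1) = 0.61362066; N(-d2) = 0.71139644
P = 1.2200 * 0.98265224 * 0.71139644 - 1.0700 * 1.00000000 * 0.61362066 = 0.1963


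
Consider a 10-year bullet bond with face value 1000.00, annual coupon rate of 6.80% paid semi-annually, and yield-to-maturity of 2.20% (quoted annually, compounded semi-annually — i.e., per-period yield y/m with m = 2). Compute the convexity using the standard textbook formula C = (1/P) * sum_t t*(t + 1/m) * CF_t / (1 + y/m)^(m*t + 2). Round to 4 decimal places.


Answer: Convexity = 73.8813

Derivation:
Coupon per period c = face * coupon_rate / m = 34.000000
Periods per year m = 2; per-period yield y/m = 0.011000
Number of cashflows N = 20
Cashflows (t years, CF_t, discount factor 1/(1+y/m)^(m*t), PV):
  t = 0.5000: CF_t = 34.000000, DF = 0.989120, PV = 33.630069
  t = 1.0000: CF_t = 34.000000, DF = 0.978358, PV = 33.264163
  t = 1.5000: CF_t = 34.000000, DF = 0.967713, PV = 32.902239
  t = 2.0000: CF_t = 34.000000, DF = 0.957184, PV = 32.544252
  t = 2.5000: CF_t = 34.000000, DF = 0.946769, PV = 32.190160
  t = 3.0000: CF_t = 34.000000, DF = 0.936468, PV = 31.839921
  t = 3.5000: CF_t = 34.000000, DF = 0.926279, PV = 31.493493
  t = 4.0000: CF_t = 34.000000, DF = 0.916201, PV = 31.150834
  t = 4.5000: CF_t = 34.000000, DF = 0.906232, PV = 30.811903
  t = 5.0000: CF_t = 34.000000, DF = 0.896372, PV = 30.476659
  t = 5.5000: CF_t = 34.000000, DF = 0.886620, PV = 30.145064
  t = 6.0000: CF_t = 34.000000, DF = 0.876973, PV = 29.817076
  t = 6.5000: CF_t = 34.000000, DF = 0.867431, PV = 29.492657
  t = 7.0000: CF_t = 34.000000, DF = 0.857993, PV = 29.171767
  t = 7.5000: CF_t = 34.000000, DF = 0.848658, PV = 28.854369
  t = 8.0000: CF_t = 34.000000, DF = 0.839424, PV = 28.540424
  t = 8.5000: CF_t = 34.000000, DF = 0.830291, PV = 28.229896
  t = 9.0000: CF_t = 34.000000, DF = 0.821257, PV = 27.922745
  t = 9.5000: CF_t = 34.000000, DF = 0.812322, PV = 27.618937
  t = 10.0000: CF_t = 1034.000000, DF = 0.803483, PV = 830.801796
Price P = sum_t PV_t = 1410.898425
Convexity numerator sum_t t*(t + 1/m) * CF_t / (1+y/m)^(m*t + 2):
  t = 0.5000: term = 16.451119
  t = 1.0000: term = 48.816378
  t = 1.5000: term = 96.570481
  t = 2.0000: term = 159.199606
  t = 2.5000: term = 236.201195
  t = 3.0000: term = 327.083752
  t = 3.5000: term = 431.366637
  t = 4.0000: term = 548.579869
  t = 4.5000: term = 678.263933
  t = 5.0000: term = 819.969586
  t = 5.5000: term = 973.257668
  t = 6.0000: term = 1137.698920
  t = 6.5000: term = 1312.873795
  t = 7.0000: term = 1498.372284
  t = 7.5000: term = 1693.793736
  t = 8.0000: term = 1898.746687
  t = 8.5000: term = 2112.848687
  t = 9.0000: term = 2335.726134
  t = 9.5000: term = 2567.014105
  t = 10.0000: term = 85346.244355
Convexity = (1/P) * sum = 104239.078926 / 1410.898425 = 73.881349


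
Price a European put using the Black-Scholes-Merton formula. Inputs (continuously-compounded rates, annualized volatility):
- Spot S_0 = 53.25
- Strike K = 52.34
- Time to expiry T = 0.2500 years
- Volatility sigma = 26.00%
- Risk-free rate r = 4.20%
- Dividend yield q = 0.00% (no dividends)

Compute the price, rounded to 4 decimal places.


Answer: Price = 2.0553

Derivation:
d1 = (ln(S/K) + (r - q + 0.5*sigma^2) * T) / (sigma * sqrt(T)) = 0.27836083
d2 = d1 - sigma * sqrt(T) = 0.14836083
exp(-rT) = 0.98955493; exp(-qT) = 1.00000000
P = K * exp(-rT) * N(-d2) - S_0 * exp(-qT) * N(-d1)
N(-d1) = 0.39036769; N(-d2) = 0.44102901
P = 52.3400 * 0.98955493 * 0.44102901 - 53.2500 * 1.00000000 * 0.39036769 = 2.0553


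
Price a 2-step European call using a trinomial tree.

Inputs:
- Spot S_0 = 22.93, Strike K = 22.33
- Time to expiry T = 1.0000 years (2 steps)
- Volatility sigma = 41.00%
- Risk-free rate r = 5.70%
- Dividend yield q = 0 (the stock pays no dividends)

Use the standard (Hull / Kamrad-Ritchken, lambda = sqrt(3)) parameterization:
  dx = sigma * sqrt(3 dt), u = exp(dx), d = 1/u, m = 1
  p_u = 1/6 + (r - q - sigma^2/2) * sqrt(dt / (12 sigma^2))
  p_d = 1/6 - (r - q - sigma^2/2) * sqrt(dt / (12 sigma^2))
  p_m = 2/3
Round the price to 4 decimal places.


dt = T/N = 0.500000; dx = sigma*sqrt(3*dt) = 0.502145
u = exp(dx) = 1.652262; d = 1/u = 0.605231
p_u = 0.153199, p_m = 0.666667, p_d = 0.180134
Discount per step: exp(-r*dt) = 0.971902
Stock lattice S(k, j) with j the centered position index:
  k=0: S(0,+0) = 22.9300
  k=1: S(1,-1) = 13.8779; S(1,+0) = 22.9300; S(1,+1) = 37.8864
  k=2: S(2,-2) = 8.3994; S(2,-1) = 13.8779; S(2,+0) = 22.9300; S(2,+1) = 37.8864; S(2,+2) = 62.5982
Terminal payoffs V(N, j) = max(S_T - K, 0):
  V(2,-2) = 0.000000; V(2,-1) = 0.000000; V(2,+0) = 0.600000; V(2,+1) = 15.556373; V(2,+2) = 40.268223
Backward induction: V(k, j) = exp(-r*dt) * [p_u * V(k+1, j+1) + p_m * V(k+1, j) + p_d * V(k+1, j-1)]
  V(1,-1) = exp(-r*dt) * [p_u*0.600000 + p_m*0.000000 + p_d*0.000000] = 0.089337
  V(1,+0) = exp(-r*dt) * [p_u*15.556373 + p_m*0.600000 + p_d*0.000000] = 2.705025
  V(1,+1) = exp(-r*dt) * [p_u*40.268223 + p_m*15.556373 + p_d*0.600000] = 16.180293
  V(0,+0) = exp(-r*dt) * [p_u*16.180293 + p_m*2.705025 + p_d*0.089337] = 4.177484

Answer: Price = V(0,0) = 4.1775


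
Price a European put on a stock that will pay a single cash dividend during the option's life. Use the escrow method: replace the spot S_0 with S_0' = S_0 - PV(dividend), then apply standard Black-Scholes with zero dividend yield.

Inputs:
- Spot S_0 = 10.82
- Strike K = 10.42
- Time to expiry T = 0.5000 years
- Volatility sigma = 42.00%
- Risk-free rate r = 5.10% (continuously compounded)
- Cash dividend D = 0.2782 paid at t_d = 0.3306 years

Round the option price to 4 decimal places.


PV(D) = D * exp(-r * t_d) = 0.2782 * 0.98328074 = 0.27354870
S_0' = S_0 - PV(D) = 10.8200 - 0.27354870 = 10.54645130
d1 = (ln(S_0'/K) + (r + sigma^2/2)*T) / (sigma*sqrt(T)) = 0.27497159
d2 = d1 - sigma*sqrt(T) = -0.02201325
exp(-rT) = 0.97482238
N(-d1) = 0.39166903; N(-d2) = 0.50878131
P = K * exp(-rT) * N(-d2) - S_0' * N(-d1) = 10.4200 * 0.97482238 * 0.50878131 - 10.54645130 * 0.39166903 = 1.0373

Answer: Price = 1.0373


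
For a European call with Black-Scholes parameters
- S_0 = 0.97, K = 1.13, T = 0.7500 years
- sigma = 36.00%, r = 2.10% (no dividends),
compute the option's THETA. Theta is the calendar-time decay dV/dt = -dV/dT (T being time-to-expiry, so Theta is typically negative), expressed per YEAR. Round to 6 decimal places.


d1 = -0.2833084721; d2 = -0.5950776174
phi(d1) = 0.3832489970; exp(-qT) = 1.0000000000; exp(-rT) = 0.9843733826
Theta = -S*exp(-qT)*phi(d1)*sigma/(2*sqrt(T)) - r*K*exp(-rT)*N(d2) + q*S*exp(-qT)*N(d1)
N(d1) = 0.3884701917; N(d2) = 0.2758957947; sqrt(T) = 0.8660254038
Term 1 = -0.9700 * 1.0000000000 * 0.3832489970 * 0.3600 / (2 * 0.8660254038) = -0.0772671039
Term 2 = -0.0210 * 1.1300 * 0.9843733826 * 0.2758957947 = -0.0064446996
Term 3 = 0 (no dividend yield, q = 0)
Theta = -0.0772671039 + (-0.0064446996) + (0.0000000000) = -0.083712

Answer: Theta = -0.083712


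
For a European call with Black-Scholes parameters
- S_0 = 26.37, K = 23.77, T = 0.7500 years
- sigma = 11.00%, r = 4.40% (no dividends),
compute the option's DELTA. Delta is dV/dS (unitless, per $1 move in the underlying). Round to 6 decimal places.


d1 = 1.4836875179; d2 = 1.3884247235
phi(d1) = 0.1327081585; exp(-qT) = 1.0000000000; exp(-rT) = 0.9675385596
N(d1) = 0.9310540804
Delta = exp(-qT) * N(d1) = 1.0000000000 * 0.9310540804 = 0.931054

Answer: Delta = 0.931054


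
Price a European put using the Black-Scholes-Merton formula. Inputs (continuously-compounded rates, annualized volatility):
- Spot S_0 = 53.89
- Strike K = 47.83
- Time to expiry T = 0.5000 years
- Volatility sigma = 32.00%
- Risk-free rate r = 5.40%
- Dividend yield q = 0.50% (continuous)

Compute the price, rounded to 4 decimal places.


Answer: Price = 1.7952

Derivation:
d1 = (ln(S/K) + (r - q + 0.5*sigma^2) * T) / (sigma * sqrt(T)) = 0.74861339
d2 = d1 - sigma * sqrt(T) = 0.52233922
exp(-rT) = 0.97336124; exp(-qT) = 0.99750312
P = K * exp(-rT) * N(-d2) - S_0 * exp(-qT) * N(-d1)
N(-d1) = 0.22704513; N(-d2) = 0.30071708
P = 47.8300 * 0.97336124 * 0.30071708 - 53.8900 * 0.99750312 * 0.22704513 = 1.7952


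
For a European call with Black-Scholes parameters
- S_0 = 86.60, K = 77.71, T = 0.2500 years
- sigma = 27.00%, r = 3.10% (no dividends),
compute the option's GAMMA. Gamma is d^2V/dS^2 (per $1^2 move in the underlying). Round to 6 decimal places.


d1 = 0.9272471581; d2 = 0.7922471581
phi(d1) = 0.2595431836; exp(-qT) = 1.0000000000; exp(-rT) = 0.9922799538
Gamma = exp(-qT) * phi(d1) / (S * sigma * sqrt(T)) = 1.0000000000 * 0.2595431836 / (86.6000 * 0.2700 * 0.5000000000) = 0.022200

Answer: Gamma = 0.022200


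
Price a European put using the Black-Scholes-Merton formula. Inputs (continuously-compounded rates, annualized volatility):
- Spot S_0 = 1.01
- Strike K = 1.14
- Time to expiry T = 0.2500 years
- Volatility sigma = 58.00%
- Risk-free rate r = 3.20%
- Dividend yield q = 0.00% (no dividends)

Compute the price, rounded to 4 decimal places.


Answer: Price = 0.1931

Derivation:
d1 = (ln(S/K) + (r - q + 0.5*sigma^2) * T) / (sigma * sqrt(T)) = -0.24492390
d2 = d1 - sigma * sqrt(T) = -0.53492390
exp(-rT) = 0.99203191; exp(-qT) = 1.00000000
P = K * exp(-rT) * N(-d2) - S_0 * exp(-qT) * N(-d1)
N(-d1) = 0.59674232; N(-d2) = 0.70364876
P = 1.1400 * 0.99203191 * 0.70364876 - 1.0100 * 1.00000000 * 0.59674232 = 0.1931


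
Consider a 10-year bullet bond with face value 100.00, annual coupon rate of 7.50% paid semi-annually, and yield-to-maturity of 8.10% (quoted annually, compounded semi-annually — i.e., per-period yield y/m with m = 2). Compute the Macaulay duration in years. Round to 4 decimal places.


Coupon per period c = face * coupon_rate / m = 3.750000
Periods per year m = 2; per-period yield y/m = 0.040500
Number of cashflows N = 20
Cashflows (t years, CF_t, discount factor 1/(1+y/m)^(m*t), PV):
  t = 0.5000: CF_t = 3.750000, DF = 0.961076, PV = 3.604037
  t = 1.0000: CF_t = 3.750000, DF = 0.923668, PV = 3.463754
  t = 1.5000: CF_t = 3.750000, DF = 0.887715, PV = 3.328933
  t = 2.0000: CF_t = 3.750000, DF = 0.853162, PV = 3.199359
  t = 2.5000: CF_t = 3.750000, DF = 0.819954, PV = 3.074828
  t = 3.0000: CF_t = 3.750000, DF = 0.788039, PV = 2.955145
  t = 3.5000: CF_t = 3.750000, DF = 0.757365, PV = 2.840120
  t = 4.0000: CF_t = 3.750000, DF = 0.727886, PV = 2.729572
  t = 4.5000: CF_t = 3.750000, DF = 0.699554, PV = 2.623327
  t = 5.0000: CF_t = 3.750000, DF = 0.672325, PV = 2.521218
  t = 5.5000: CF_t = 3.750000, DF = 0.646156, PV = 2.423083
  t = 6.0000: CF_t = 3.750000, DF = 0.621005, PV = 2.328768
  t = 6.5000: CF_t = 3.750000, DF = 0.596833, PV = 2.238124
  t = 7.0000: CF_t = 3.750000, DF = 0.573602, PV = 2.151008
  t = 7.5000: CF_t = 3.750000, DF = 0.551276, PV = 2.067283
  t = 8.0000: CF_t = 3.750000, DF = 0.529818, PV = 1.986817
  t = 8.5000: CF_t = 3.750000, DF = 0.509196, PV = 1.909483
  t = 9.0000: CF_t = 3.750000, DF = 0.489376, PV = 1.835159
  t = 9.5000: CF_t = 3.750000, DF = 0.470328, PV = 1.763728
  t = 10.0000: CF_t = 103.750000, DF = 0.452021, PV = 46.897146
Price P = sum_t PV_t = 95.940894
Macaulay numerator sum_t t * PV_t:
  t * PV_t at t = 0.5000: 1.802018
  t * PV_t at t = 1.0000: 3.463754
  t * PV_t at t = 1.5000: 4.993399
  t * PV_t at t = 2.0000: 6.398717
  t * PV_t at t = 2.5000: 7.687070
  t * PV_t at t = 3.0000: 8.865434
  t * PV_t at t = 3.5000: 9.940420
  t * PV_t at t = 4.0000: 10.918289
  t * PV_t at t = 4.5000: 11.804974
  t * PV_t at t = 5.0000: 12.606091
  t * PV_t at t = 5.5000: 13.326958
  t * PV_t at t = 6.0000: 13.972609
  t * PV_t at t = 6.5000: 14.547807
  t * PV_t at t = 7.0000: 15.057058
  t * PV_t at t = 7.5000: 15.504625
  t * PV_t at t = 8.0000: 15.894538
  t * PV_t at t = 8.5000: 16.230607
  t * PV_t at t = 9.0000: 16.516433
  t * PV_t at t = 9.5000: 16.755418
  t * PV_t at t = 10.0000: 468.971461
Macaulay duration D = (sum_t t * PV_t) / P = 685.257679 / 95.940894 = 7.142498

Answer: Macaulay duration = 7.1425 years


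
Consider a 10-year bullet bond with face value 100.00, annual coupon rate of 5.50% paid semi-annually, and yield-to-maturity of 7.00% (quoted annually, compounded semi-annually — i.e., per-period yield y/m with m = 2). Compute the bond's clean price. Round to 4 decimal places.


Answer: Price = 89.3407

Derivation:
Coupon per period c = face * coupon_rate / m = 2.750000
Periods per year m = 2; per-period yield y/m = 0.035000
Number of cashflows N = 20
Cashflows (t years, CF_t, discount factor 1/(1+y/m)^(m*t), PV):
  t = 0.5000: CF_t = 2.750000, DF = 0.966184, PV = 2.657005
  t = 1.0000: CF_t = 2.750000, DF = 0.933511, PV = 2.567154
  t = 1.5000: CF_t = 2.750000, DF = 0.901943, PV = 2.480342
  t = 2.0000: CF_t = 2.750000, DF = 0.871442, PV = 2.396466
  t = 2.5000: CF_t = 2.750000, DF = 0.841973, PV = 2.315426
  t = 3.0000: CF_t = 2.750000, DF = 0.813501, PV = 2.237127
  t = 3.5000: CF_t = 2.750000, DF = 0.785991, PV = 2.161475
  t = 4.0000: CF_t = 2.750000, DF = 0.759412, PV = 2.088382
  t = 4.5000: CF_t = 2.750000, DF = 0.733731, PV = 2.017760
  t = 5.0000: CF_t = 2.750000, DF = 0.708919, PV = 1.949527
  t = 5.5000: CF_t = 2.750000, DF = 0.684946, PV = 1.883601
  t = 6.0000: CF_t = 2.750000, DF = 0.661783, PV = 1.819904
  t = 6.5000: CF_t = 2.750000, DF = 0.639404, PV = 1.758361
  t = 7.0000: CF_t = 2.750000, DF = 0.617782, PV = 1.698900
  t = 7.5000: CF_t = 2.750000, DF = 0.596891, PV = 1.641449
  t = 8.0000: CF_t = 2.750000, DF = 0.576706, PV = 1.585941
  t = 8.5000: CF_t = 2.750000, DF = 0.557204, PV = 1.532310
  t = 9.0000: CF_t = 2.750000, DF = 0.538361, PV = 1.480493
  t = 9.5000: CF_t = 2.750000, DF = 0.520156, PV = 1.430428
  t = 10.0000: CF_t = 102.750000, DF = 0.502566, PV = 51.638645
Price P = sum_t PV_t = 89.340698


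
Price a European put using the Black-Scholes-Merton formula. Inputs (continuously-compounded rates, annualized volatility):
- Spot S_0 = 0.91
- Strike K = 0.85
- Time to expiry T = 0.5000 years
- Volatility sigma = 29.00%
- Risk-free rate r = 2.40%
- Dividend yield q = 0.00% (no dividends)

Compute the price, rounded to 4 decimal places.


d1 = (ln(S/K) + (r - q + 0.5*sigma^2) * T) / (sigma * sqrt(T)) = 0.49367391
d2 = d1 - sigma * sqrt(T) = 0.28861295
exp(-rT) = 0.98807171; exp(-qT) = 1.00000000
P = K * exp(-rT) * N(-d2) - S_0 * exp(-qT) * N(-d1)
N(-d1) = 0.31076825; N(-d2) = 0.38643879
P = 0.8500 * 0.98807171 * 0.38643879 - 0.9100 * 1.00000000 * 0.31076825 = 0.0418

Answer: Price = 0.0418


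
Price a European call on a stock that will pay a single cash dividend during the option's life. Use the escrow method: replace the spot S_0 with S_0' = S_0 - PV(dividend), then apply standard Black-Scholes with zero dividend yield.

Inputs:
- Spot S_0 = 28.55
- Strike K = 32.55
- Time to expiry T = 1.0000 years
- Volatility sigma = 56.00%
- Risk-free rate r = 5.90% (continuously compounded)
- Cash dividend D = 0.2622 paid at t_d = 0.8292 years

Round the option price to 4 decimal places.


PV(D) = D * exp(-r * t_d) = 0.2622 * 0.95225464 = 0.24968117
S_0' = S_0 - PV(D) = 28.5500 - 0.24968117 = 28.30031883
d1 = (ln(S_0'/K) + (r + sigma^2/2)*T) / (sigma*sqrt(T)) = 0.13552804
d2 = d1 - sigma*sqrt(T) = -0.42447196
exp(-rT) = 0.94270677
N(d1) = 0.55390280; N(d2) = 0.33561083
C = S_0' * N(d1) - K * exp(-rT) * N(d2) = 28.30031883 * 0.55390280 - 32.5500 * 0.94270677 * 0.33561083 = 5.3774

Answer: Price = 5.3774


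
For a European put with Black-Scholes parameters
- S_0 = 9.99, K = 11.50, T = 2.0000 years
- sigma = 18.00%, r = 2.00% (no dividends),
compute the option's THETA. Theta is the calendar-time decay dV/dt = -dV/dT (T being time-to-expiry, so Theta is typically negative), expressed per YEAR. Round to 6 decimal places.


Answer: Theta = -0.090060

Derivation:
d1 = -0.2685530379; d2 = -0.5231114791
phi(d1) = 0.3848125677; exp(-qT) = 1.0000000000; exp(-rT) = 0.9607894392
Theta = -S*exp(-qT)*phi(d1)*sigma/(2*sqrt(T)) + r*K*exp(-rT)*N(-d2) - q*S*exp(-qT)*N(-d1)
N(-d1) = 0.6058631724; N(-d2) = 0.6995516611; sqrt(T) = 1.4142135624
Term 1 = -9.9900 * 1.0000000000 * 0.3848125677 * 0.1800 / (2 * 1.4142135624) = -0.2446483253
Term 2 = 0.0200 * 11.5000 * 0.9607894392 * 0.6995516611 = 0.1545880251
Term 3 = 0 (no dividend yield, q = 0)
Theta = -0.2446483253 + (0.1545880251) + (0.0000000000) = -0.090060


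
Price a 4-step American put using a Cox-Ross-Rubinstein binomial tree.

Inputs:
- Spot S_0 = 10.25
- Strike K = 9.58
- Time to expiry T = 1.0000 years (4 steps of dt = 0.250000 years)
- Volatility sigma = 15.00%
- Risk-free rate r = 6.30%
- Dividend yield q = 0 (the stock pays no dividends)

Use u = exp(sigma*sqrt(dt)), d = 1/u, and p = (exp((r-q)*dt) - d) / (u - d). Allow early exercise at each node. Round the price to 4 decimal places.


dt = T/N = 0.250000
u = exp(sigma*sqrt(dt)) = 1.077884; d = 1/u = 0.927743
p = (exp((r-q)*dt) - d) / (u - d) = 0.586991
Discount per step: exp(-r*dt) = 0.984373
Stock lattice S(k, i) with i counting down-moves:
  k=0: S(0,0) = 10.2500
  k=1: S(1,0) = 11.0483; S(1,1) = 9.5094
  k=2: S(2,0) = 11.9088; S(2,1) = 10.2500; S(2,2) = 8.8223
  k=3: S(3,0) = 12.8363; S(3,1) = 11.0483; S(3,2) = 9.5094; S(3,3) = 8.1848
  k=4: S(4,0) = 13.8361; S(4,1) = 11.9088; S(4,2) = 10.2500; S(4,3) = 8.8223; S(4,4) = 7.5934
Terminal payoffs V(N, i) = max(K - S_T, 0):
  V(4,0) = 0.000000; V(4,1) = 0.000000; V(4,2) = 0.000000; V(4,3) = 0.757743; V(4,4) = 1.986613
Backward induction: V(k, i) = exp(-r*dt) * [p * V(k+1, i) + (1-p) * V(k+1, i+1)]; then take max(V_cont, immediate exercise) for American.
  V(3,0) = exp(-r*dt) * [p*0.000000 + (1-p)*0.000000] = 0.000000; exercise = 0.000000; V(3,0) = max -> 0.000000
  V(3,1) = exp(-r*dt) * [p*0.000000 + (1-p)*0.000000] = 0.000000; exercise = 0.000000; V(3,1) = max -> 0.000000
  V(3,2) = exp(-r*dt) * [p*0.000000 + (1-p)*0.757743] = 0.308064; exercise = 0.070629; V(3,2) = max -> 0.308064
  V(3,3) = exp(-r*dt) * [p*0.757743 + (1-p)*1.986613] = 1.245506; exercise = 1.395209; V(3,3) = max -> 1.395209
  V(2,0) = exp(-r*dt) * [p*0.000000 + (1-p)*0.000000] = 0.000000; exercise = 0.000000; V(2,0) = max -> 0.000000
  V(2,1) = exp(-r*dt) * [p*0.000000 + (1-p)*0.308064] = 0.125245; exercise = 0.000000; V(2,1) = max -> 0.125245
  V(2,2) = exp(-r*dt) * [p*0.308064 + (1-p)*1.395209] = 0.745235; exercise = 0.757743; V(2,2) = max -> 0.757743
  V(1,0) = exp(-r*dt) * [p*0.000000 + (1-p)*0.125245] = 0.050919; exercise = 0.000000; V(1,0) = max -> 0.050919
  V(1,1) = exp(-r*dt) * [p*0.125245 + (1-p)*0.757743] = 0.380433; exercise = 0.070629; V(1,1) = max -> 0.380433
  V(0,0) = exp(-r*dt) * [p*0.050919 + (1-p)*0.380433] = 0.184089; exercise = 0.000000; V(0,0) = max -> 0.184089

Answer: Price = V(0,0) = 0.1841
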